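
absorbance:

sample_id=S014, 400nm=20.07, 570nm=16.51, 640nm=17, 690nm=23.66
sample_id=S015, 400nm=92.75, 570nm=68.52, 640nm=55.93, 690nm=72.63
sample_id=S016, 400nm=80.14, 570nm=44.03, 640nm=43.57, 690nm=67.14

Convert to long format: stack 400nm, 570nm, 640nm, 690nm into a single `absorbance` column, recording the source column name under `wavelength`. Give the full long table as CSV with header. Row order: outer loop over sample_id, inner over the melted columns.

sample_id,wavelength,absorbance
S014,400nm,20.07
S014,570nm,16.51
S014,640nm,17
S014,690nm,23.66
S015,400nm,92.75
S015,570nm,68.52
S015,640nm,55.93
S015,690nm,72.63
S016,400nm,80.14
S016,570nm,44.03
S016,640nm,43.57
S016,690nm,67.14

Each (sample_id, column) pair becomes one row: 3 × 4 = 12 rows.
For example, (S014, 400nm) → absorbance=20.07.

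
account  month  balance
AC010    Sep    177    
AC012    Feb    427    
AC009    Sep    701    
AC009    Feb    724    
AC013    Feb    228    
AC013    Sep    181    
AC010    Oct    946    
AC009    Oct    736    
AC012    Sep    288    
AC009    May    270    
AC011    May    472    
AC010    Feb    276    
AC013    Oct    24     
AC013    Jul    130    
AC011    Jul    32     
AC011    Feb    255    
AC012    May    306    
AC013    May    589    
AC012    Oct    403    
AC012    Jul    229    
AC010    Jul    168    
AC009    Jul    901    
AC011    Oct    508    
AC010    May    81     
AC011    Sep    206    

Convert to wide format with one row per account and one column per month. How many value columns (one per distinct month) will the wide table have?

5

5 distinct month values: Sep, Oct, Jul, Feb, May.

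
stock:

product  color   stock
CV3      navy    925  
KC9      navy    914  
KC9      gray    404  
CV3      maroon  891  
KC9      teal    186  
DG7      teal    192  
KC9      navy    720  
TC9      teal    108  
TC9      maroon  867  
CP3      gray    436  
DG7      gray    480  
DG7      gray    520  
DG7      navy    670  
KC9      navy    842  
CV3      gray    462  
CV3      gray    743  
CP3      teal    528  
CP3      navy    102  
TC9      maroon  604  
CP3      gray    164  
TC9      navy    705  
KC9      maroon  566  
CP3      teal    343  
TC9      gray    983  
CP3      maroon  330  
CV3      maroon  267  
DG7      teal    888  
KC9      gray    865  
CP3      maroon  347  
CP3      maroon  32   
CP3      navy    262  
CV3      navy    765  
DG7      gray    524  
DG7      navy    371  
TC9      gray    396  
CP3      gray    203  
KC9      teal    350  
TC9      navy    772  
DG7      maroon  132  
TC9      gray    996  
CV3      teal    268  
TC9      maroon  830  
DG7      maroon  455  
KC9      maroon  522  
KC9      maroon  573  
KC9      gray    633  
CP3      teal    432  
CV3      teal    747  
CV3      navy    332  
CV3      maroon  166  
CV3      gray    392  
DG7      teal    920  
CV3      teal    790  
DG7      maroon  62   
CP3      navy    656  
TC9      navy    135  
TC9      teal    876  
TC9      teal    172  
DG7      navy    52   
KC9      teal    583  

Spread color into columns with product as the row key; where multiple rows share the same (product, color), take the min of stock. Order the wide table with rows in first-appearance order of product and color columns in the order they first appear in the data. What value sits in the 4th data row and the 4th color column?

With rows in first-appearance order of product, row 4 is product=TC9. color columns in first-appearance order: navy, gray, maroon, teal; column 4 is teal.
Long rows with product=TC9, color=teal: min(108, 876, 172) = 108.

108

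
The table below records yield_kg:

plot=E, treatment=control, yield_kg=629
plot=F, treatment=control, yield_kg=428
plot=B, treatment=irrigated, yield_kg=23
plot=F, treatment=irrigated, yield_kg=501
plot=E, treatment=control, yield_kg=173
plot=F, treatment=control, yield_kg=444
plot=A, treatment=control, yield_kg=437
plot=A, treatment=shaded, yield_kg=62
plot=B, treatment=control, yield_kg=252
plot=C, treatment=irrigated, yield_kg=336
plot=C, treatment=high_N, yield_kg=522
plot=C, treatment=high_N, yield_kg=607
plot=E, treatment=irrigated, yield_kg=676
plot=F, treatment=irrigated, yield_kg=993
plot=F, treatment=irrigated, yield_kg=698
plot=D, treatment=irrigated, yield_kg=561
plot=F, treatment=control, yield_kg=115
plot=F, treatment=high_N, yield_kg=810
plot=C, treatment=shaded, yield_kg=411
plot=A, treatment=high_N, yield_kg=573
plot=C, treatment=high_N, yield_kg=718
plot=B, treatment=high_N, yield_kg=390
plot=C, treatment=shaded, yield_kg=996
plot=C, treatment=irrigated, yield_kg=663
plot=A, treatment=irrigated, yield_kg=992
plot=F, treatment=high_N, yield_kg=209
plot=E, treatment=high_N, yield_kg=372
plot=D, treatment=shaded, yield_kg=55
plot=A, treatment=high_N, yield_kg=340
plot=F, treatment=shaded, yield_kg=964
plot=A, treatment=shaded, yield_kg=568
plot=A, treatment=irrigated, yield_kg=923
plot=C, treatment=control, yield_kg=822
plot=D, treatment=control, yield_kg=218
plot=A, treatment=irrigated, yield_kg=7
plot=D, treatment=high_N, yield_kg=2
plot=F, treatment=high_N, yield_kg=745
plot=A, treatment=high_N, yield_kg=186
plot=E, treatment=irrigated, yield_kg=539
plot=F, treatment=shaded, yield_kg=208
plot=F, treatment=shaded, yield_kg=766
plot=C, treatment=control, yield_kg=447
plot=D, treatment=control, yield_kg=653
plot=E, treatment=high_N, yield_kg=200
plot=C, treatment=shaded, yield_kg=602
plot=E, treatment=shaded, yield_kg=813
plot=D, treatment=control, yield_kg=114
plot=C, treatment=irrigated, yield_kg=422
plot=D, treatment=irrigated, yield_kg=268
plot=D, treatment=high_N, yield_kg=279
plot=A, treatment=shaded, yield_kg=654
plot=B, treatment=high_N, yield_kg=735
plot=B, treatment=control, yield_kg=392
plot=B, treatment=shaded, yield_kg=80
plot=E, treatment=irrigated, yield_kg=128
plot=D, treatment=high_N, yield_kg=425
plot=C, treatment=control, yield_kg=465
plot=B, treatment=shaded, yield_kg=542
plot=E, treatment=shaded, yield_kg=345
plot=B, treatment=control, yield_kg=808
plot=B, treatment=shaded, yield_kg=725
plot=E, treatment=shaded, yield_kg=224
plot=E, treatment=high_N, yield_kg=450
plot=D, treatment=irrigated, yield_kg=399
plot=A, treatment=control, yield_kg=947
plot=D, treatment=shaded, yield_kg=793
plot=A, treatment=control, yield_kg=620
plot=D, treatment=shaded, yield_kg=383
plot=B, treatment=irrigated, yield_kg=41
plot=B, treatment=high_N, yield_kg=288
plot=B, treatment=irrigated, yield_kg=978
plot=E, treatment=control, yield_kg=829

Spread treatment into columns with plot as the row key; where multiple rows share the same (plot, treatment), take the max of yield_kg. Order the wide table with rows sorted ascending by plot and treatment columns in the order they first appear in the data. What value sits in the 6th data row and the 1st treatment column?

With rows sorted ascending by plot, row 6 is plot=F. treatment columns in first-appearance order: control, irrigated, shaded, high_N; column 1 is control.
Long rows with plot=F, treatment=control: max(428, 444, 115) = 444.

444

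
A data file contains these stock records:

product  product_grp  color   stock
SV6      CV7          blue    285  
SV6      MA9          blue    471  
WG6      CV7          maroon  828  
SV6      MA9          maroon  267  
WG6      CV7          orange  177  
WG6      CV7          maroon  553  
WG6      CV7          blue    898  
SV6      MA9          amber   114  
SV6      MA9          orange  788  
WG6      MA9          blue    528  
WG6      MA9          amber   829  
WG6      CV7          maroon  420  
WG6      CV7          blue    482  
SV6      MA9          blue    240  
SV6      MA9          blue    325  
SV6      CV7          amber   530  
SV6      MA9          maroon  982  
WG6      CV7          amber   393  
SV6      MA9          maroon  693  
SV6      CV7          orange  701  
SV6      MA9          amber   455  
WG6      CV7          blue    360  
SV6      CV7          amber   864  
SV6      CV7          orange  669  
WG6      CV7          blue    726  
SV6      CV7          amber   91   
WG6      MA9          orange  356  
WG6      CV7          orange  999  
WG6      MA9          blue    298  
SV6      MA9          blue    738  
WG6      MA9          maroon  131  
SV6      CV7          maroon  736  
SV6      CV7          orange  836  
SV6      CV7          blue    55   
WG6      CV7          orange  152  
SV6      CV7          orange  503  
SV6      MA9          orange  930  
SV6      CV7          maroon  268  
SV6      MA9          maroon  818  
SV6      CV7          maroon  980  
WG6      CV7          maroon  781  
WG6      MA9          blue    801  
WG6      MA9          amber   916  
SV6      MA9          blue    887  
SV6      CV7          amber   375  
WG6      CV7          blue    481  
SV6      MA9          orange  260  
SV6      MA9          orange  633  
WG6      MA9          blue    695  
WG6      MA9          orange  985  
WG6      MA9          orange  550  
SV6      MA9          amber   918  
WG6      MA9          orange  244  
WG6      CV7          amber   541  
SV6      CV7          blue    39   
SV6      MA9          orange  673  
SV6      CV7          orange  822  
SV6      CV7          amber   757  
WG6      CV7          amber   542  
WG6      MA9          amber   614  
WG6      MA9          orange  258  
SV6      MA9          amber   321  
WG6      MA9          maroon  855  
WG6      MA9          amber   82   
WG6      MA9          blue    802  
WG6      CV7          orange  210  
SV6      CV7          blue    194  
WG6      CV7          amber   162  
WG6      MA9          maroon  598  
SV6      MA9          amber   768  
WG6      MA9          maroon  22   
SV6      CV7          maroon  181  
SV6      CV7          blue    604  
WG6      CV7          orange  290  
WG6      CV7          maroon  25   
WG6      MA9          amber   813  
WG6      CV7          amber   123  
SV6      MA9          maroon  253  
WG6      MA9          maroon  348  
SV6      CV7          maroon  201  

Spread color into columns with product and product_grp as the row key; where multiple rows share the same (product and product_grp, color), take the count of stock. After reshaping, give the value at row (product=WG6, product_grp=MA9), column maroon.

5

Rows with product=WG6, product_grp=MA9 and color=maroon: stock values are 131, 855, 598, 22, 348.
5 rows match — count = 5.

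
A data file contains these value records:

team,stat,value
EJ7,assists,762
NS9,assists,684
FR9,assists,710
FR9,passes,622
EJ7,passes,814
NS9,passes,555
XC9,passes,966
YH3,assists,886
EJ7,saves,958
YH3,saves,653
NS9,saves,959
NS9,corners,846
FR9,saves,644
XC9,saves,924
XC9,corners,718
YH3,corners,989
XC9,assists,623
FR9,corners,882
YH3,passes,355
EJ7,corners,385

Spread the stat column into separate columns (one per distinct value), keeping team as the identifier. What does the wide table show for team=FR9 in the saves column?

Wide layout: rows indexed by team, columns are the 4 distinct stat values (assists, passes, saves, corners).
Cell (team=FR9, stat=saves) draws from the long row where team=FR9 and stat=saves, which has value=644.

644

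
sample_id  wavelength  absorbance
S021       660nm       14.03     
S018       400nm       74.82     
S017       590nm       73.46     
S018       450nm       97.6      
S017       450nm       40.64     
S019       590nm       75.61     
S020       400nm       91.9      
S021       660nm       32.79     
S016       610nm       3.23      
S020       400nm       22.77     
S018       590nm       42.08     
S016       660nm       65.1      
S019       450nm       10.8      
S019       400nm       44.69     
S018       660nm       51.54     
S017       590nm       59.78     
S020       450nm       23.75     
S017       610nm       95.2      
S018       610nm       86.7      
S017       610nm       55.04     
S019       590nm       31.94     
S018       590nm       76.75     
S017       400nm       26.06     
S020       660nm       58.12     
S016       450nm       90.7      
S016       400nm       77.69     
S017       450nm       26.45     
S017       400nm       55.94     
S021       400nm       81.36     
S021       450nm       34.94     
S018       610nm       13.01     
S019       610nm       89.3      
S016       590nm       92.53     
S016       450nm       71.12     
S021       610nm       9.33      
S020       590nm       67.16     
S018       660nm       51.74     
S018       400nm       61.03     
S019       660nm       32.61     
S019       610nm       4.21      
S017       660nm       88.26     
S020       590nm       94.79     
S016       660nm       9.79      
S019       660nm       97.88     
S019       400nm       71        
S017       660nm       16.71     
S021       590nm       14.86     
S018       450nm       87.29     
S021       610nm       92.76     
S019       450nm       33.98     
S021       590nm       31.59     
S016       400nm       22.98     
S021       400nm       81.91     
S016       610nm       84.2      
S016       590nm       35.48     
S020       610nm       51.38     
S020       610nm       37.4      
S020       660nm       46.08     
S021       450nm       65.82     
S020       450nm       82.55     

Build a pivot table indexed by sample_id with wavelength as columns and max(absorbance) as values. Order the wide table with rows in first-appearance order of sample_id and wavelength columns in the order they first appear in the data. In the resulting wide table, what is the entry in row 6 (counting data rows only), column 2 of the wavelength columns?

77.69

With rows in first-appearance order of sample_id, row 6 is sample_id=S016. wavelength columns in first-appearance order: 660nm, 400nm, 590nm, 450nm, 610nm; column 2 is 400nm.
Long rows with sample_id=S016, wavelength=400nm: max(77.69, 22.98) = 77.69.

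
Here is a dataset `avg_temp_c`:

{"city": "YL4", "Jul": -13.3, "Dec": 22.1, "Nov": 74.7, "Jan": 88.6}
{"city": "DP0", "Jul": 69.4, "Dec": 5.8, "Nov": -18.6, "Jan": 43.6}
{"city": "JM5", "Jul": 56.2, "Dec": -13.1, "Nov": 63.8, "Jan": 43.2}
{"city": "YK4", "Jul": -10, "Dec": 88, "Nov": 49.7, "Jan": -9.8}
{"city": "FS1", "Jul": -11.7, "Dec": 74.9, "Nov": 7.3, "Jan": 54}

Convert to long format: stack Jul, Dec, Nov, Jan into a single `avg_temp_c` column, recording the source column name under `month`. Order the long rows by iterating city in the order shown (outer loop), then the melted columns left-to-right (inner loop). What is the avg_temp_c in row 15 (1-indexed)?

49.7

20 rows total (5 × 4). Row 15: index ⌊(15-1)/4⌋ = 3 into city → YK4; (15-1) mod 4 = 2 into the melted columns → Nov.
So row 15 is (YK4, Nov, 49.7); avg_temp_c = 49.7.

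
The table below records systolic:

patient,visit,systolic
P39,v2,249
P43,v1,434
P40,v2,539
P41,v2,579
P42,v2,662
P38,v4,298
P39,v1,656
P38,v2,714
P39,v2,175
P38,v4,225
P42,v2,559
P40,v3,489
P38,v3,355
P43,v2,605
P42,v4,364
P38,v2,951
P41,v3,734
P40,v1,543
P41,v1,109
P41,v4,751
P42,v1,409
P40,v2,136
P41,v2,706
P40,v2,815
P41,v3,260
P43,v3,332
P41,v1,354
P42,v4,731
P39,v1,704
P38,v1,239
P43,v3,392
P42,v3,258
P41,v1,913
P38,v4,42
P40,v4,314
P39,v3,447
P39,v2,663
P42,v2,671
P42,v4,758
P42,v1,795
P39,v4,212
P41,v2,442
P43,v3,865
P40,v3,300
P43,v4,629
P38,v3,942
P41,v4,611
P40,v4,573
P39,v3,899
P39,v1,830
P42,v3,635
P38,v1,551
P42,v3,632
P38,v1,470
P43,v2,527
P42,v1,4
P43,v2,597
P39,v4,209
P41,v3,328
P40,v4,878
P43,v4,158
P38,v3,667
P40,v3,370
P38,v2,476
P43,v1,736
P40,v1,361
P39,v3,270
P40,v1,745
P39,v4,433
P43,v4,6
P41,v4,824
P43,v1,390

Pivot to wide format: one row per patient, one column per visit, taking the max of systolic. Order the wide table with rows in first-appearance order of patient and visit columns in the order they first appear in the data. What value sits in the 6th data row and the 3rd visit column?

298

With rows in first-appearance order of patient, row 6 is patient=P38. visit columns in first-appearance order: v2, v1, v4, v3; column 3 is v4.
Long rows with patient=P38, visit=v4: max(298, 225, 42) = 298.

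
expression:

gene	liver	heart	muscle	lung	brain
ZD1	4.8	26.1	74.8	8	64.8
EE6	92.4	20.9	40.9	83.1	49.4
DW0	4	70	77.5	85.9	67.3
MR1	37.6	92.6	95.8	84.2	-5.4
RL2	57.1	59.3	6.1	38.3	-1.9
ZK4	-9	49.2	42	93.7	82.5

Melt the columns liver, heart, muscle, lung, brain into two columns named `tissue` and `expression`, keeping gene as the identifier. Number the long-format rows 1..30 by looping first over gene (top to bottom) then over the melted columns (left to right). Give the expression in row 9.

83.1

30 rows total (6 × 5). Row 9: index ⌊(9-1)/5⌋ = 1 into gene → EE6; (9-1) mod 5 = 3 into the melted columns → lung.
So row 9 is (EE6, lung, 83.1); expression = 83.1.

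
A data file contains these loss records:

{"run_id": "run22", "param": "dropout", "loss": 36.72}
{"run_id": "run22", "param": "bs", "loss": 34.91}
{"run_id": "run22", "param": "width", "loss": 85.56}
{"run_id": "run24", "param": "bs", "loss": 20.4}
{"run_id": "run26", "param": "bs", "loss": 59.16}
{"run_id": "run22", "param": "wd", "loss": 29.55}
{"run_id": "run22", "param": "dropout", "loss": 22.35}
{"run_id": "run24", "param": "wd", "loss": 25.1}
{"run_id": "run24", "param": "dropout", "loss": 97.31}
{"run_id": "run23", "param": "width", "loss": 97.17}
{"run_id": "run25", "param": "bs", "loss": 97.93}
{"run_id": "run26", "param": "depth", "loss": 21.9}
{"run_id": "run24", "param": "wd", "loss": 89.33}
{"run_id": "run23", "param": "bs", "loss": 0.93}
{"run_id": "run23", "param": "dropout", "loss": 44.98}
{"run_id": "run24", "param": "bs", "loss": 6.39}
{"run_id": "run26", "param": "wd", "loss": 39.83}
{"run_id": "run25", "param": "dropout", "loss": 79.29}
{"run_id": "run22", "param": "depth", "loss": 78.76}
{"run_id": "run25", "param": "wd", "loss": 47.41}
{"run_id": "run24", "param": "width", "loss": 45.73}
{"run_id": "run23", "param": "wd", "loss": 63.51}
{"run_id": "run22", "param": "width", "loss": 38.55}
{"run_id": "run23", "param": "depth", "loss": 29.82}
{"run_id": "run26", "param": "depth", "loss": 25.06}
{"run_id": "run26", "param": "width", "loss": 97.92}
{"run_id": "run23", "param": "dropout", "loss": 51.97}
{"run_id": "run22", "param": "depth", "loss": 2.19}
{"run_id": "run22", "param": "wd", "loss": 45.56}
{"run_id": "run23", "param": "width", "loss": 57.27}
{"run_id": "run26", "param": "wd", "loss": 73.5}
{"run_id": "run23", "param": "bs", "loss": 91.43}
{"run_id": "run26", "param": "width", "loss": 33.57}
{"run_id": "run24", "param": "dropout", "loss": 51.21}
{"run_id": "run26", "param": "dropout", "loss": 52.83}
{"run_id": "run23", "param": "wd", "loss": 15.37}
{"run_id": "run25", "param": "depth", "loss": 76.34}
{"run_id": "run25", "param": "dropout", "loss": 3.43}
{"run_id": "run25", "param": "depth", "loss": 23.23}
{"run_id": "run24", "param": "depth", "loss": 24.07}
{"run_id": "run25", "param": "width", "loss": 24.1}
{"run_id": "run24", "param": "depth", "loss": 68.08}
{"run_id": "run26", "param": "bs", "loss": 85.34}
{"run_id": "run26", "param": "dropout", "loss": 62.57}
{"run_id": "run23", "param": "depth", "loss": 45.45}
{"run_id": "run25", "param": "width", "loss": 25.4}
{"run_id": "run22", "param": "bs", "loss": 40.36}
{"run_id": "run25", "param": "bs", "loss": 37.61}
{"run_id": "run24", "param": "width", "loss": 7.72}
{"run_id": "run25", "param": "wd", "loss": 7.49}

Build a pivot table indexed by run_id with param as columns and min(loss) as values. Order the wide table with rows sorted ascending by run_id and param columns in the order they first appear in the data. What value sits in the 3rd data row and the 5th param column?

24.07

With rows sorted ascending by run_id, row 3 is run_id=run24. param columns in first-appearance order: dropout, bs, width, wd, depth; column 5 is depth.
Long rows with run_id=run24, param=depth: min(24.07, 68.08) = 24.07.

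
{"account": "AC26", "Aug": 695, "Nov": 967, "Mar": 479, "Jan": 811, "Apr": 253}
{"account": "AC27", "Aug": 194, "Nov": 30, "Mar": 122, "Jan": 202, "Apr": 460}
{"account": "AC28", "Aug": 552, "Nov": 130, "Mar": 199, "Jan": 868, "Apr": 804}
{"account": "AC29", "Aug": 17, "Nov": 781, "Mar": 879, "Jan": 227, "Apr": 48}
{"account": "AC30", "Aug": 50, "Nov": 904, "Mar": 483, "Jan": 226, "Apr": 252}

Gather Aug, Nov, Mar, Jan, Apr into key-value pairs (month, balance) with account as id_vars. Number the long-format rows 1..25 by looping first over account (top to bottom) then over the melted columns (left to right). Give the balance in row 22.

904

25 rows total (5 × 5). Row 22: index ⌊(22-1)/5⌋ = 4 into account → AC30; (22-1) mod 5 = 1 into the melted columns → Nov.
So row 22 is (AC30, Nov, 904); balance = 904.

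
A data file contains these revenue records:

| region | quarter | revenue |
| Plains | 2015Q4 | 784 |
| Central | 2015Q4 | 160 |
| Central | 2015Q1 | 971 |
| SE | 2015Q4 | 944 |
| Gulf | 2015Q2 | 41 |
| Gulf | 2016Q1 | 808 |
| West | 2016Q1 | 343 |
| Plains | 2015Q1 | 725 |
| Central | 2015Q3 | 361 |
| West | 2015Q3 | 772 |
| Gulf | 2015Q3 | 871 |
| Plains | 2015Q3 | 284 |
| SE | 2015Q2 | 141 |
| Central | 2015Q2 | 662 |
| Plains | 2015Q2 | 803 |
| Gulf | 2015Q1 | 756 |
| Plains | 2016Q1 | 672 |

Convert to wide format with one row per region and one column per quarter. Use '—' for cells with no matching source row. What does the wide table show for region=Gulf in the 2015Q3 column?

871

The long row with region=Gulf, quarter=2015Q3 has revenue=871.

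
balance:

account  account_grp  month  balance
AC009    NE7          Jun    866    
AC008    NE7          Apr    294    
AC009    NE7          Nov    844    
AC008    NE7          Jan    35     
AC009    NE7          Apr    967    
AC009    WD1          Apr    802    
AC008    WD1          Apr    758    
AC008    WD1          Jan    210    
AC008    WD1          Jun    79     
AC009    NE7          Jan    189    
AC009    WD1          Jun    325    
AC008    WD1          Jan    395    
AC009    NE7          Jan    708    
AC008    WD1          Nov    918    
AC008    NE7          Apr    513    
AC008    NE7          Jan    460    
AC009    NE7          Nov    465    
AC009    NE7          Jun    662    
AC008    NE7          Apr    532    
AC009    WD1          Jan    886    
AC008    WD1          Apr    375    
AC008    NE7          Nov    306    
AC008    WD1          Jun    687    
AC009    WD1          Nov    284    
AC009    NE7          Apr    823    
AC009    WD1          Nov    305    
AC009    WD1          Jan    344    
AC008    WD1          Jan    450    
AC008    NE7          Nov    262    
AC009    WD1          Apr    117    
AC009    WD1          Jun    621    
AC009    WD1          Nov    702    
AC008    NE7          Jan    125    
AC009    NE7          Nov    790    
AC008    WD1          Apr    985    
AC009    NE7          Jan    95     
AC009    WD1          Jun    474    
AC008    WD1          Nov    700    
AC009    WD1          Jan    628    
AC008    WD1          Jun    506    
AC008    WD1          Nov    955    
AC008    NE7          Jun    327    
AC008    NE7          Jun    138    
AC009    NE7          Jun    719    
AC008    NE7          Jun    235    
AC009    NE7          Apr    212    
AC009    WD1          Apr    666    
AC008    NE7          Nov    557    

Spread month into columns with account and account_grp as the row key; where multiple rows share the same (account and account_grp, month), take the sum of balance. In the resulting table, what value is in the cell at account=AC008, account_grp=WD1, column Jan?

Rows with account=AC008, account_grp=WD1 and month=Jan: balance values are 210, 395, 450.
210 + 395 + 450 = 1055.

1055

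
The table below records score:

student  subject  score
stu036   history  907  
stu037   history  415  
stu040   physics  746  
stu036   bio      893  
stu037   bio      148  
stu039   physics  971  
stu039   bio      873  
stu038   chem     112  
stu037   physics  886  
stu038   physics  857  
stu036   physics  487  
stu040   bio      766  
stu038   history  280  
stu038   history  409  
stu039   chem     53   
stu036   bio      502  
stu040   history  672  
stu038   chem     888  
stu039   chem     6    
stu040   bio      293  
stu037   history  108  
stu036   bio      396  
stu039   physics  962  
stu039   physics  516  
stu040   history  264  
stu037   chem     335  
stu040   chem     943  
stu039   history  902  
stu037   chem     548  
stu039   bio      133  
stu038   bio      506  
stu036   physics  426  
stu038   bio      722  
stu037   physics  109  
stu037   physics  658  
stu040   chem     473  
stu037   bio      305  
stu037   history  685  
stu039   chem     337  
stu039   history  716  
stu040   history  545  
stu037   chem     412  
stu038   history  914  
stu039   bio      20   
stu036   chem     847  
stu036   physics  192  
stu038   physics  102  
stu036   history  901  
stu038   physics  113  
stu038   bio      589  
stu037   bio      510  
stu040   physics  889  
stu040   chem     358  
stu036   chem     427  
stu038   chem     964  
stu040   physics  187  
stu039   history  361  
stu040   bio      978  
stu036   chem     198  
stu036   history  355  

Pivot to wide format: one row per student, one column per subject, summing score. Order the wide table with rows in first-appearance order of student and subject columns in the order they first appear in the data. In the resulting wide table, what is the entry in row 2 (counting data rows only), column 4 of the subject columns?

With rows in first-appearance order of student, row 2 is student=stu037. subject columns in first-appearance order: history, physics, bio, chem; column 4 is chem.
Long rows with student=stu037, subject=chem: 335 + 548 + 412 = 1295.

1295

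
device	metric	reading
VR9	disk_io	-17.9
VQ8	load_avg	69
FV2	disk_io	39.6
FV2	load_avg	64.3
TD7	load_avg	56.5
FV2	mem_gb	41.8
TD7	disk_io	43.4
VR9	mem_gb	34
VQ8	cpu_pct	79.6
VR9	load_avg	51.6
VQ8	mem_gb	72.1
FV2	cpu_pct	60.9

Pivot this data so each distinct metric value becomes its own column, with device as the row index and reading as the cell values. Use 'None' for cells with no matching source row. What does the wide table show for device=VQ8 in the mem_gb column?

The long row with device=VQ8, metric=mem_gb has reading=72.1.

72.1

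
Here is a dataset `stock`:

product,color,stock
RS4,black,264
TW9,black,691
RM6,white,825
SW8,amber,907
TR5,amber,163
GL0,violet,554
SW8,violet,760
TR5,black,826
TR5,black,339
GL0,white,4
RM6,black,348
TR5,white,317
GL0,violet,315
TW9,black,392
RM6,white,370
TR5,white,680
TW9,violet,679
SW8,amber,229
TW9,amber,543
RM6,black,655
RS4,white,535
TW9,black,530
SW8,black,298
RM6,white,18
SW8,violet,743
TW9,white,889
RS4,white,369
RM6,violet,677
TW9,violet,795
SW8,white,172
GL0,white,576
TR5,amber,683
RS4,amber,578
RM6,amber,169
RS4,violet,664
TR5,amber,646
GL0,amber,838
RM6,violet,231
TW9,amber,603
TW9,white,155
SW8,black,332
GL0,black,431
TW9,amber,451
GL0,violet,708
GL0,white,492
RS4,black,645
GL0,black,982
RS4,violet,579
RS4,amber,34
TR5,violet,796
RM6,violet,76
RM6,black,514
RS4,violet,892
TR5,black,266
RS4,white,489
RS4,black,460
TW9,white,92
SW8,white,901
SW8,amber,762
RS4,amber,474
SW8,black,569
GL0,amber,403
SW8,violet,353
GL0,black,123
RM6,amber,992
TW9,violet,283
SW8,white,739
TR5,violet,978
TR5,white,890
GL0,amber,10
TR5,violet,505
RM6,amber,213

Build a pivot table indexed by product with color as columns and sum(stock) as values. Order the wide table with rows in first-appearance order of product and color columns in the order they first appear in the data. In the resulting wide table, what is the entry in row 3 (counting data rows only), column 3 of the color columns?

With rows in first-appearance order of product, row 3 is product=RM6. color columns in first-appearance order: black, white, amber, violet; column 3 is amber.
Long rows with product=RM6, color=amber: 169 + 992 + 213 = 1374.

1374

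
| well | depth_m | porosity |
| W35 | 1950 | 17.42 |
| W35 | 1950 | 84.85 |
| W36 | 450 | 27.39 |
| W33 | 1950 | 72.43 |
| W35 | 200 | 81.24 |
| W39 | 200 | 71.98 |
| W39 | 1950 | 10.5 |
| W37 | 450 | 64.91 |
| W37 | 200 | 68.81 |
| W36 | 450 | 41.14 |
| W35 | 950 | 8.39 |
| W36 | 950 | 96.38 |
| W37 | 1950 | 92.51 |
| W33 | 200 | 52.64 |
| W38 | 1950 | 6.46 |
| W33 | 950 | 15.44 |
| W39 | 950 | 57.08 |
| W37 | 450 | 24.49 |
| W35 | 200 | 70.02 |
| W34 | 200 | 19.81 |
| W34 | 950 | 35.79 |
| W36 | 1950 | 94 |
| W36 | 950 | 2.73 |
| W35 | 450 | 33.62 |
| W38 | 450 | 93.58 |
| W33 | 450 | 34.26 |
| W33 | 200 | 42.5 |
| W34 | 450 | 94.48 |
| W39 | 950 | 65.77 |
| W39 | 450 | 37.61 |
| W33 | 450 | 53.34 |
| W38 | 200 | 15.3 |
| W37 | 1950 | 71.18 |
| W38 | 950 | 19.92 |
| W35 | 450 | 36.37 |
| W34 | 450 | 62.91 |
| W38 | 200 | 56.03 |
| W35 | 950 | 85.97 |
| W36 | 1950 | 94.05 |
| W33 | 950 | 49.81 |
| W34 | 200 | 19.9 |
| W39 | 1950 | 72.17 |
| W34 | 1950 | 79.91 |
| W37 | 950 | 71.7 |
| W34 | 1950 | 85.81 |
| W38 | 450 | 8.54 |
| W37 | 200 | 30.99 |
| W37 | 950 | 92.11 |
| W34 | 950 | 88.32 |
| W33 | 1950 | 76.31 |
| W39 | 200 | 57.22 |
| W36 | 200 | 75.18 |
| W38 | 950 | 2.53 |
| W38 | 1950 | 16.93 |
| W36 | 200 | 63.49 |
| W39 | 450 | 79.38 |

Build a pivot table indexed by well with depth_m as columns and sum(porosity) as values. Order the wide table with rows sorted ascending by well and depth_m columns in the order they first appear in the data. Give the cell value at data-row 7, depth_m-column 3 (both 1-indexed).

With rows sorted ascending by well, row 7 is well=W39. depth_m columns in first-appearance order: 1950, 450, 200, 950; column 3 is 200.
Long rows with well=W39, depth_m=200: 71.98 + 57.22 = 129.20.

129.20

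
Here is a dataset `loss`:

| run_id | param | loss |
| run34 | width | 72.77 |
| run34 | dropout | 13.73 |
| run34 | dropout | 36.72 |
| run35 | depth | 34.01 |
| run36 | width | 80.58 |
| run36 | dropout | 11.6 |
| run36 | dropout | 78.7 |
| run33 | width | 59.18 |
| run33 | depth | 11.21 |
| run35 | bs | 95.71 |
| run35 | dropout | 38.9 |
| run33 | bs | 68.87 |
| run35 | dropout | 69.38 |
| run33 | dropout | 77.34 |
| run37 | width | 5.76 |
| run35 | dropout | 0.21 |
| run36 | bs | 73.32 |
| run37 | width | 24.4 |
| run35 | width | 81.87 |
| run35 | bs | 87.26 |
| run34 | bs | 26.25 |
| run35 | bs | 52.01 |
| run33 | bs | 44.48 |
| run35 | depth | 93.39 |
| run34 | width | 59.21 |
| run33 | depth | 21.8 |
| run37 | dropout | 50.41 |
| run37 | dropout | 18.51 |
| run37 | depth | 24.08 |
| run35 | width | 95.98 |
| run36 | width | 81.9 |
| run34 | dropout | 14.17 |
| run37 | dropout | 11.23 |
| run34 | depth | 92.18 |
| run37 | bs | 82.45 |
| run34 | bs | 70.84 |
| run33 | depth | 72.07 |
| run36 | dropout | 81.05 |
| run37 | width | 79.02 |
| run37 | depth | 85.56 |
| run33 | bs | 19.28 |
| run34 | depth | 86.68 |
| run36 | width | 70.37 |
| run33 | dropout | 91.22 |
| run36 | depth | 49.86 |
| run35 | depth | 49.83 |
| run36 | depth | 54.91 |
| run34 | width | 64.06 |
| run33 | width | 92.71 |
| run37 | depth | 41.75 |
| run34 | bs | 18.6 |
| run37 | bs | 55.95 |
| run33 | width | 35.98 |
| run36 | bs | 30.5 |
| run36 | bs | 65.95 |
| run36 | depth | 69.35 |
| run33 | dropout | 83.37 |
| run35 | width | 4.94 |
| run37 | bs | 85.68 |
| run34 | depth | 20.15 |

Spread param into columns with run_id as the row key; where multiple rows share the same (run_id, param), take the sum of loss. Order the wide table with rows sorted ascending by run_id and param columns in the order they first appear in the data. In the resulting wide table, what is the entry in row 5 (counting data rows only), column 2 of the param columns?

80.15

With rows sorted ascending by run_id, row 5 is run_id=run37. param columns in first-appearance order: width, dropout, depth, bs; column 2 is dropout.
Long rows with run_id=run37, param=dropout: 50.41 + 18.51 + 11.23 = 80.15.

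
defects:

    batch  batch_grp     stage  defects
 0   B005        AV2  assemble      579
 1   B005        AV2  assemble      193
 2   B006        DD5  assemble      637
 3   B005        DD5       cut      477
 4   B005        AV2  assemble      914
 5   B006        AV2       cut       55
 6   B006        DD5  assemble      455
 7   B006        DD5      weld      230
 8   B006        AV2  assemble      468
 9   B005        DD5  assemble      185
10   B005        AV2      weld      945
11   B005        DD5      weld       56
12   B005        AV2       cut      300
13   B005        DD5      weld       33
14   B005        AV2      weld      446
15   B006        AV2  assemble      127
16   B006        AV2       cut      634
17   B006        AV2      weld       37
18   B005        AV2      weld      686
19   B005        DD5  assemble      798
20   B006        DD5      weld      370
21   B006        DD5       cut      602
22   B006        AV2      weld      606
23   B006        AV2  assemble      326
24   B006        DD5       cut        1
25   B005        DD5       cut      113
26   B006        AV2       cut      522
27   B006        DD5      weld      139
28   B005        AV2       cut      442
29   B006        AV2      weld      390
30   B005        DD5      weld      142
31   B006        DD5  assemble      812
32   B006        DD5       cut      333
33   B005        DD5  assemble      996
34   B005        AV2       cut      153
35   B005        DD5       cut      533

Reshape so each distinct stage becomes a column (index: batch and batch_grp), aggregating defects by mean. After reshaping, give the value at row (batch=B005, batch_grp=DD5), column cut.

Rows with batch=B005, batch_grp=DD5 and stage=cut: defects values are 477, 113, 533.
(477 + 113 + 533) / 3 = 374.33.

374.33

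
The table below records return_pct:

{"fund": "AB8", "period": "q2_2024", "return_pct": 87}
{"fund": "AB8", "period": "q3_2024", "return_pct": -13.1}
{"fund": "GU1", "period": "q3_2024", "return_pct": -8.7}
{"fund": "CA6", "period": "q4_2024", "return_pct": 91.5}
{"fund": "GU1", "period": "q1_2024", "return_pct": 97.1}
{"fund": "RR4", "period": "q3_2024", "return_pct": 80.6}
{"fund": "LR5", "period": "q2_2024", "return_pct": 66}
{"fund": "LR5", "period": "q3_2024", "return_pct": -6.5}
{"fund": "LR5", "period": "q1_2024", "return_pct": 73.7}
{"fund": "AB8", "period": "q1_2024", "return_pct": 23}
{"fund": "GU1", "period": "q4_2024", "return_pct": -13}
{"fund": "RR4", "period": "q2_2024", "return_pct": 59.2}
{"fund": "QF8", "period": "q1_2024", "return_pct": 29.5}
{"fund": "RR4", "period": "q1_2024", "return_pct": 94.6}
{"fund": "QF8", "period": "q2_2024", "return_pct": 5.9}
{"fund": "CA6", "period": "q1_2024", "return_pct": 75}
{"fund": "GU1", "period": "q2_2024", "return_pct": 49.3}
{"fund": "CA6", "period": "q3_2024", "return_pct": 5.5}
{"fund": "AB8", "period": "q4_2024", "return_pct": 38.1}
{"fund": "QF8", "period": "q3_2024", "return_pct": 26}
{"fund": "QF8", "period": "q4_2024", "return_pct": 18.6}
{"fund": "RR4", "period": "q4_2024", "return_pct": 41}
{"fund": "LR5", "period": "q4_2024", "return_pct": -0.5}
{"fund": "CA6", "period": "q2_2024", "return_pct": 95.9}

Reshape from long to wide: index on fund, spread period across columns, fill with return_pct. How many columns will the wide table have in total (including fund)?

1 column for fund plus 4 distinct period values → 5 columns.

5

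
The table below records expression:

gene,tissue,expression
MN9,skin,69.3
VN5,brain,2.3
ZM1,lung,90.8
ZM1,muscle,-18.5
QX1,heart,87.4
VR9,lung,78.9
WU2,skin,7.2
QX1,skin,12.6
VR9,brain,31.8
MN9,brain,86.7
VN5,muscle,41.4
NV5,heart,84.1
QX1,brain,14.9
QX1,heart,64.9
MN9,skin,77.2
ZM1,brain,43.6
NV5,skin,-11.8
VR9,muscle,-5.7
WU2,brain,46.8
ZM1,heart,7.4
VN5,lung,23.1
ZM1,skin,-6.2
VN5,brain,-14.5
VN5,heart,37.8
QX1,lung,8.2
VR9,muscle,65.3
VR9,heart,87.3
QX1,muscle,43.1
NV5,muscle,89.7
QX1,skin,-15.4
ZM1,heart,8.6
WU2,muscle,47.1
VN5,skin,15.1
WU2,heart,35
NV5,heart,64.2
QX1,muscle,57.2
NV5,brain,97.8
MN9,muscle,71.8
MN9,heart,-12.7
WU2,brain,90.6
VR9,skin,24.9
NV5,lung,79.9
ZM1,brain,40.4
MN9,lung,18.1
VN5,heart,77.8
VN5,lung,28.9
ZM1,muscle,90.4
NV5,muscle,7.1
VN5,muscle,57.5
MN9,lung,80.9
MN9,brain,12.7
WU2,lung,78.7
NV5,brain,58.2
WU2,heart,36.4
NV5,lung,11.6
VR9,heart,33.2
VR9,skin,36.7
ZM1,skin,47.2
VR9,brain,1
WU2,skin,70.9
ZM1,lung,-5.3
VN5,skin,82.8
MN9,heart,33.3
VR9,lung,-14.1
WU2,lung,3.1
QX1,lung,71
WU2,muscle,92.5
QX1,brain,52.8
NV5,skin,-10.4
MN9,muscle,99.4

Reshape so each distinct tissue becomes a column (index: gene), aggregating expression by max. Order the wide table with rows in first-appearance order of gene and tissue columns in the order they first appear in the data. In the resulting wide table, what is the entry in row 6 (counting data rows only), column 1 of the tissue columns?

With rows in first-appearance order of gene, row 6 is gene=WU2. tissue columns in first-appearance order: skin, brain, lung, muscle, heart; column 1 is skin.
Long rows with gene=WU2, tissue=skin: max(7.2, 70.9) = 70.9.

70.9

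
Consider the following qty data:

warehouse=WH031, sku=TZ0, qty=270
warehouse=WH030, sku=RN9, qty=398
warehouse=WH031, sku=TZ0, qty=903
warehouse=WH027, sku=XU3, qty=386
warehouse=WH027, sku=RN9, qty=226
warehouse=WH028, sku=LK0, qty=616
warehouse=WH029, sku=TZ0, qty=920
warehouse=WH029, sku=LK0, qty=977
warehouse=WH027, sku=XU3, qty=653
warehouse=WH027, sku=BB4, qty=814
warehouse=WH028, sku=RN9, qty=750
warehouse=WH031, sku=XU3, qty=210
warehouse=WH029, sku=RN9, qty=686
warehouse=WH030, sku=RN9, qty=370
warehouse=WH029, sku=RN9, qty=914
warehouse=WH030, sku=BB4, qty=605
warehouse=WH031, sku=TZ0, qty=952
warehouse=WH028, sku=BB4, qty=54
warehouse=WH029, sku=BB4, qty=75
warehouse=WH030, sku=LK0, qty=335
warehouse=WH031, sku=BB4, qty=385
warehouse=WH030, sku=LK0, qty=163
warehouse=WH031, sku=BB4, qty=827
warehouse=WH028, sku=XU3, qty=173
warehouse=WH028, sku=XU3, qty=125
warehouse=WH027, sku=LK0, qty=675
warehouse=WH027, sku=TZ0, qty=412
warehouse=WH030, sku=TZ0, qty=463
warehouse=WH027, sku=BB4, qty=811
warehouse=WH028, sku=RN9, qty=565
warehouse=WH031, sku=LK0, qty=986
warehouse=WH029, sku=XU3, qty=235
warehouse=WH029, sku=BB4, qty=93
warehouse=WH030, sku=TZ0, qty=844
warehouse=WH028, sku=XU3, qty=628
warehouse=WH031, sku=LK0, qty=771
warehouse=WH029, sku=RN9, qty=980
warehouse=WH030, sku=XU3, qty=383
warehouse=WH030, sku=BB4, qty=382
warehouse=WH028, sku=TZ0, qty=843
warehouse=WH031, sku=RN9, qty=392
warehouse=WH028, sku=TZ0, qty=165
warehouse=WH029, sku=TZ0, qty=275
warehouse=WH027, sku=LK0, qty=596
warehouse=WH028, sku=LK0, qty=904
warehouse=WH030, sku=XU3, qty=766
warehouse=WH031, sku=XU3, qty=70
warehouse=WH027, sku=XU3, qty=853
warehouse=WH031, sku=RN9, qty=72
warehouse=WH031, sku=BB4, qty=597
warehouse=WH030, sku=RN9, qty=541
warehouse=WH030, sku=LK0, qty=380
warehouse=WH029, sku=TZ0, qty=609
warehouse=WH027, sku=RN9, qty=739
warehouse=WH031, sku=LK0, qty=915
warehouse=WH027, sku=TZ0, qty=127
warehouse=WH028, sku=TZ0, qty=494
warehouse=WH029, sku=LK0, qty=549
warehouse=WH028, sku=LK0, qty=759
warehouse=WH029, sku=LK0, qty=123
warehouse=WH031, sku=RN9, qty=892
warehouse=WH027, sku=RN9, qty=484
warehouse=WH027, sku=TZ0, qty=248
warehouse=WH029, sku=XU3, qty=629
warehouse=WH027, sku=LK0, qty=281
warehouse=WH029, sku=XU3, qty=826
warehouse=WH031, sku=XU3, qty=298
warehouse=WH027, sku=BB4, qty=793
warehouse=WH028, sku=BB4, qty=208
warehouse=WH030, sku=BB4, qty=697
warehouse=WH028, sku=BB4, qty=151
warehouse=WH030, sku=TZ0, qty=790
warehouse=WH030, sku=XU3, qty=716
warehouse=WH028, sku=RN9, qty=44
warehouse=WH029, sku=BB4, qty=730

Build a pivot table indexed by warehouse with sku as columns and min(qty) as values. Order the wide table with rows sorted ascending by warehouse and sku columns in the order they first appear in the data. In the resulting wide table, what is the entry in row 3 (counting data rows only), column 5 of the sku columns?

75

With rows sorted ascending by warehouse, row 3 is warehouse=WH029. sku columns in first-appearance order: TZ0, RN9, XU3, LK0, BB4; column 5 is BB4.
Long rows with warehouse=WH029, sku=BB4: min(75, 93, 730) = 75.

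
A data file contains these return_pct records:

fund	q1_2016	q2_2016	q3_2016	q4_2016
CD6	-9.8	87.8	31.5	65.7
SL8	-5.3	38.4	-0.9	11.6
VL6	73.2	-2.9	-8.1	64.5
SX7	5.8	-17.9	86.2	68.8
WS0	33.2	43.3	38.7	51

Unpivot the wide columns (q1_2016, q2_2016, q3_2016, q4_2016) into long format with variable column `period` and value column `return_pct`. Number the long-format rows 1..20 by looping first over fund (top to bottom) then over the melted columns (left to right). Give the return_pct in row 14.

20 rows total (5 × 4). Row 14: index ⌊(14-1)/4⌋ = 3 into fund → SX7; (14-1) mod 4 = 1 into the melted columns → q2_2016.
So row 14 is (SX7, q2_2016, -17.9); return_pct = -17.9.

-17.9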